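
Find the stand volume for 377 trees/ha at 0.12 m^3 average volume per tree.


V_stand = 377 * 0.12 = 45.24 ≈ 45.2 m^3/ha

45.2 m^3/ha


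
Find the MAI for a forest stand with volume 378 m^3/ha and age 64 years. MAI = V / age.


MAI = 378 / 64 = 5.9063 ≈ 5.91 m^3/ha/yr

5.91 m^3/ha/yr


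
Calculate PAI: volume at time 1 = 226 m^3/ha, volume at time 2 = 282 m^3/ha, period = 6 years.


PAI = (V2 - V1) / period = (282 - 226) / 6 = 56 / 6 = 9.3333 ≈ 9.33 m^3/ha/yr

9.33 m^3/ha/yr


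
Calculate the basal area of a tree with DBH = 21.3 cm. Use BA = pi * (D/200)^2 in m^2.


D/200 = 21.3/200 = 0.1065 m
(D/200)^2 = 0.1065^2 = 0.01134225
BA = 3.141593 * 0.01134225 = 0.0356327 ≈ 0.0356 m^2

0.0356 m^2


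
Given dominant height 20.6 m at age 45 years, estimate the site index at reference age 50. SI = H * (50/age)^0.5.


50/45 = 1.11111
(1.11111)^0.5 = 1.05409
SI = 20.6 * 1.05409 = 21.7143 ≈ 21.7 m

21.7 m


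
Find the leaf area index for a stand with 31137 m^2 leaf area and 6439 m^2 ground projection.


LAI = 31137 / 6439 = 4.8357 ≈ 4.84

4.84


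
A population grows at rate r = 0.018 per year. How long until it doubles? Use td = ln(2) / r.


td = ln(2) / 0.018 = 0.693147 / 0.018 = 38.5082 ≈ 38.5 years

38.5 years


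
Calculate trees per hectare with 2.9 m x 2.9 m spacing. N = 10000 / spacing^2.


N = 10000 / 2.9^2 = 10000 / 8.41 = 1189.06 ≈ 1189 trees/ha

1189 trees/ha


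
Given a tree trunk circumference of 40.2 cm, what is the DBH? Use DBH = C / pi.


DBH = C / pi = 40.2 / 3.141593 = 12.7961 ≈ 12.80 cm

12.80 cm


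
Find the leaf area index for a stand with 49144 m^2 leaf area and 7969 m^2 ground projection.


LAI = 49144 / 7969 = 6.1669 ≈ 6.17

6.17


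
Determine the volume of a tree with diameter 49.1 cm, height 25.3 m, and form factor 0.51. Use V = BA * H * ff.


(D/200)^2 = (49.1/200)^2 = 0.2455^2 = 0.06027025
BA = 3.141593 * 0.06027025 = 0.189345 m^2
V = 0.189345 * 25.3 * 0.51 = 2.44312 ≈ 2.443 m^3

2.443 m^3


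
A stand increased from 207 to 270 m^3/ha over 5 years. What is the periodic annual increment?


PAI = (V2 - V1) / period = (270 - 207) / 5 = 63 / 5 = 12.60 m^3/ha/yr

12.60 m^3/ha/yr


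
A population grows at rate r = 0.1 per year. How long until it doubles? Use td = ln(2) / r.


td = ln(2) / 0.1 = 0.693147 / 0.1 = 6.93147 ≈ 6.9 years

6.9 years


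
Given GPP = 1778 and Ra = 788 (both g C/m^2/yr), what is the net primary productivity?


NPP = GPP - Ra = 1778 - 788 = 990 g C/m^2/yr

990 g C/m^2/yr


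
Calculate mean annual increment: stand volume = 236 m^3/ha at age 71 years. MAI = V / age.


MAI = 236 / 71 = 3.3239 ≈ 3.32 m^3/ha/yr

3.32 m^3/ha/yr


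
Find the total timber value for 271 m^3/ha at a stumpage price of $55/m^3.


Value = 271 * 55 = $14905/ha

$14905/ha


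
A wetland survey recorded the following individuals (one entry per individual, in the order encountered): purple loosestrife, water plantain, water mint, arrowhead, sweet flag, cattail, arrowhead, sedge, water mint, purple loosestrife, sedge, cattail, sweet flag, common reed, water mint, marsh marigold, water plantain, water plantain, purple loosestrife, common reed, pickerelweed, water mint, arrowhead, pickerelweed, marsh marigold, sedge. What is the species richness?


Total individuals logged = 26
Distinct species (count of individuals): purple loosestrife (3), water plantain (3), water mint (4), arrowhead (3), sweet flag (2), cattail (2), sedge (3), common reed (2), marsh marigold (2), pickerelweed (2)
Species richness = number of distinct species = 10

10


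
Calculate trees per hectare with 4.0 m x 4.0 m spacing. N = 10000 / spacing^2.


N = 10000 / 4.0^2 = 10000 / 16 = 625.000 ≈ 625 trees/ha

625 trees/ha


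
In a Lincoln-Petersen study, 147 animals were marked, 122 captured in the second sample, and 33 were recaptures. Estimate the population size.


N = M * C / R = 147 * 122 / 33 = 17934 / 33 = 543.45 ≈ 543

543 individuals


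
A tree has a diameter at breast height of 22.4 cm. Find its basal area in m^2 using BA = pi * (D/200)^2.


D/200 = 22.4/200 = 0.112 m
(D/200)^2 = 0.112^2 = 0.012544
BA = 3.141593 * 0.012544 = 0.0394081 ≈ 0.0394 m^2

0.0394 m^2


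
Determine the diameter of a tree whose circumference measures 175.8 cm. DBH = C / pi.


DBH = C / pi = 175.8 / 3.141593 = 55.9589 ≈ 55.96 cm

55.96 cm


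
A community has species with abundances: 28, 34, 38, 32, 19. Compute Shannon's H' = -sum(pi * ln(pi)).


Total N = 28 + 34 + 38 + 32 + 19 = 151
Per-species terms:
  p = 28/151 = 0.185430; ln(p) = -1.685078; p*ln(p) = 0.185430 * (-1.685078) = -0.312464
  p = 34/151 = 0.225166; ln(p) = -1.490917; p*ln(p) = 0.225166 * (-1.490917) = -0.335704
  p = 38/151 = 0.251656; ln(p) = -1.379692; p*ln(p) = 0.251656 * (-1.379692) = -0.347208
  p = 32/151 = 0.211921; ln(p) = -1.551542; p*ln(p) = 0.211921 * (-1.551542) = -0.328804
  p = 19/151 = 0.125828; ln(p) = -2.072839; p*ln(p) = 0.125828 * (-2.072839) = -0.260821
sum(p*ln(p)) = (-0.312464) + (-0.335704) + (-0.347208) + (-0.328804) + (-0.260821) = -1.585001
H' = -(-1.585001) = 1.585001 ≈ 1.5850

1.5850


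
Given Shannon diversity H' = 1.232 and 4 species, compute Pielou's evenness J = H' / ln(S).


ln(4) = 1.38629
J = H' / ln(S) = 1.232 / 1.38629 = 0.888703 ≈ 0.8887

0.8887


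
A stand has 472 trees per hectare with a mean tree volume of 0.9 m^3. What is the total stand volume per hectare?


V_stand = 472 * 0.9 = 424.8 m^3/ha

424.8 m^3/ha


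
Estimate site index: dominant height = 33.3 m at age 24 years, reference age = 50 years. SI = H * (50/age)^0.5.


50/24 = 2.08333
(2.08333)^0.5 = 1.44337
SI = 33.3 * 1.44337 = 48.0642 ≈ 48.1 m

48.1 m


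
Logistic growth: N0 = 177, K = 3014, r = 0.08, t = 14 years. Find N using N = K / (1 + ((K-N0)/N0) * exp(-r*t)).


(K - N0)/N0 = (3014 - 177)/177 = 2837/177 = 16.0282
r*t = 0.08 * 14 = 1.12; exp(-1.12) = 0.326280
16.0282 * 0.326280 = 5.22968
1 + 5.22968 = 6.22968
N = 3014 / 6.22968 = 483.813 ≈ 484

484


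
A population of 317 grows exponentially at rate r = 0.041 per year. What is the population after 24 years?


r*t = 0.041 * 24 = 0.984
exp(0.984) = 2.67514
N = 317 * 2.67514 = 848.019 ≈ 848

848


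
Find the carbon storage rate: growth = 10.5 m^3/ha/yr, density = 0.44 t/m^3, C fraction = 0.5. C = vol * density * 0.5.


C = 10.5 * 0.44 * 0.5 = 2.31 t C/ha/yr

2.31 t C/ha/yr


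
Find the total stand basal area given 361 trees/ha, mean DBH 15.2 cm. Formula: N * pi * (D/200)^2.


(D/200)^2 = (15.2/200)^2 = 0.076^2 = 0.005776
Individual BA = 3.141593 * 0.005776 = 0.0181458 m^2
Stand BA = 361 * 0.0181458 = 6.55063 ≈ 6.55 m^2/ha

6.55 m^2/ha


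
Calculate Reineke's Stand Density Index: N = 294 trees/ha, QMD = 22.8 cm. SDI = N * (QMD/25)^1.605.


QMD/25 = 22.8/25 = 0.912
(0.912)^1.605 = exp(1.605 * ln(0.912)) = exp(1.605 * (-0.0921153)) = exp(-0.147845) = 0.862565
SDI = 294 * 0.862565 = 253.594 ≈ 254

254


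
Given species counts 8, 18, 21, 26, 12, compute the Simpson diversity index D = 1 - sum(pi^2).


Total N = 8 + 18 + 21 + 26 + 12 = 85
Per-species terms:
  p = 8/85 = 0.094118; p^2 = 0.094118^2 = 0.008858
  p = 18/85 = 0.211765; p^2 = 0.211765^2 = 0.044844
  p = 21/85 = 0.247059; p^2 = 0.247059^2 = 0.061038
  p = 26/85 = 0.305882; p^2 = 0.305882^2 = 0.093564
  p = 12/85 = 0.141176; p^2 = 0.141176^2 = 0.019931
sum(p^2) = 0.008858 + 0.044844 + 0.061038 + 0.093564 + 0.019931 = 0.228235
D = 1 - 0.228235 = 0.771765 ≈ 0.7718

0.7718


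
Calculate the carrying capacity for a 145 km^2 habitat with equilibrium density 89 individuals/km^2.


K = 89 * 145 = 12905 individuals

12905 individuals


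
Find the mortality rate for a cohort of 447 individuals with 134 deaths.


Mortality rate = 134 / 447 = 0.299776 ≈ 0.2998

0.2998


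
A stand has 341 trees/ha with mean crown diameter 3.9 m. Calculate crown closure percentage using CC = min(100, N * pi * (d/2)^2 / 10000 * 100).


(d/2)^2 = (3.9/2)^2 = 1.95^2 = 3.8025
Crown area = 3.141593 * 3.8025 = 11.9459 m^2
N * area / 10000 * 100 = 341 * 11.9459 / 10000 * 100 = 40.7355
CC = min(100, 40.7355) = 40.7355 ≈ 40.7%

40.7%


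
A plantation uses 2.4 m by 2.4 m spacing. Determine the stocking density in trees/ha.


N = 10000 / 2.4^2 = 10000 / 5.76 = 1736.11 ≈ 1736 trees/ha

1736 trees/ha


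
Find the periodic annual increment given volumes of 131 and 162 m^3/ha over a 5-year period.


PAI = (V2 - V1) / period = (162 - 131) / 5 = 31 / 5 = 6.20 m^3/ha/yr

6.20 m^3/ha/yr


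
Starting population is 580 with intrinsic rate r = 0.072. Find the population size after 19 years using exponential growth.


r*t = 0.072 * 19 = 1.368
exp(1.368) = 3.92749
N = 580 * 3.92749 = 2277.94 ≈ 2278

2278


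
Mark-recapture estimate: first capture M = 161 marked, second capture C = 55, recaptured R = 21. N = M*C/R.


N = M * C / R = 161 * 55 / 21 = 8855 / 21 = 421.67 ≈ 422

422 individuals


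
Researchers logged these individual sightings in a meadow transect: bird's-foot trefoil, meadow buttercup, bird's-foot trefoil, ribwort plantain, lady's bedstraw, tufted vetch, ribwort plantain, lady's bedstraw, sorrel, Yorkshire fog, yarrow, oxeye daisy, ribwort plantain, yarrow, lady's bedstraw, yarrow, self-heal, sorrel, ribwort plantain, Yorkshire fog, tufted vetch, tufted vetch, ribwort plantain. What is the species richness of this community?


Total individuals logged = 23
Distinct species (count of individuals): bird's-foot trefoil (2), meadow buttercup (1), ribwort plantain (5), lady's bedstraw (3), tufted vetch (3), sorrel (2), Yorkshire fog (2), yarrow (3), oxeye daisy (1), self-heal (1)
Species richness = number of distinct species = 10

10


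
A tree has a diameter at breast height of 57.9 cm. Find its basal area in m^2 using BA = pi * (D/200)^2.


D/200 = 57.9/200 = 0.2895 m
(D/200)^2 = 0.2895^2 = 0.08381025
BA = 3.141593 * 0.08381025 = 0.263298 ≈ 0.2633 m^2

0.2633 m^2


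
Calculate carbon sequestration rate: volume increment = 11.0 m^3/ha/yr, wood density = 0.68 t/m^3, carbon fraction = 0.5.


C = 11.0 * 0.68 * 0.5 = 3.74 t C/ha/yr

3.74 t C/ha/yr


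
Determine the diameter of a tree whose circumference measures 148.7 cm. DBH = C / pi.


DBH = C / pi = 148.7 / 3.141593 = 47.3327 ≈ 47.33 cm

47.33 cm


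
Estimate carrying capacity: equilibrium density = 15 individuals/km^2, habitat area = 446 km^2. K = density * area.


K = 15 * 446 = 6690 individuals

6690 individuals


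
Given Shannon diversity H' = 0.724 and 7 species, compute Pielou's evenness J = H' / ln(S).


ln(7) = 1.94591
J = H' / ln(S) = 0.724 / 1.94591 = 0.372062 ≈ 0.3721

0.3721


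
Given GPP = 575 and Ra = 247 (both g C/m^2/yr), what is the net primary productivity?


NPP = GPP - Ra = 575 - 247 = 328 g C/m^2/yr

328 g C/m^2/yr


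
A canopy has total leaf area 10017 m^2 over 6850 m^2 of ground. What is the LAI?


LAI = 10017 / 6850 = 1.4623 ≈ 1.46

1.46


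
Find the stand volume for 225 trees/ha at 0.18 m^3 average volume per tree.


V_stand = 225 * 0.18 = 40.5 m^3/ha

40.5 m^3/ha


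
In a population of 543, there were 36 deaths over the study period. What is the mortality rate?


Mortality rate = 36 / 543 = 0.066298 ≈ 0.0663

0.0663


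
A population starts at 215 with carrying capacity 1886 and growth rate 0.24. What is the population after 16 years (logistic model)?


(K - N0)/N0 = (1886 - 215)/215 = 1671/215 = 7.77209
r*t = 0.24 * 16 = 3.84; exp(-3.84) = 0.0214936
7.77209 * 0.0214936 = 0.167050
1 + 0.167050 = 1.16705
N = 1886 / 1.16705 = 1616.04 ≈ 1616

1616


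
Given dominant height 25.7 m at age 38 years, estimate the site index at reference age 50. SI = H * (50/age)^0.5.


50/38 = 1.31579
(1.31579)^0.5 = 1.14708
SI = 25.7 * 1.14708 = 29.4800 ≈ 29.5 m

29.5 m


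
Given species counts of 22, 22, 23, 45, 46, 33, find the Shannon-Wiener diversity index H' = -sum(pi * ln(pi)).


Total N = 22 + 22 + 23 + 45 + 46 + 33 = 191
Per-species terms:
  p = 22/191 = 0.115183; ln(p) = -2.161233; p*ln(p) = 0.115183 * (-2.161233) = -0.248937
  p = 22/191 = 0.115183; ln(p) = -2.161233; p*ln(p) = 0.115183 * (-2.161233) = -0.248937
  p = 23/191 = 0.120419; ln(p) = -2.116778; p*ln(p) = 0.120419 * (-2.116778) = -0.254900
  p = 45/191 = 0.235602; ln(p) = -1.445611; p*ln(p) = 0.235602 * (-1.445611) = -0.340589
  p = 46/191 = 0.240838; ln(p) = -1.423631; p*ln(p) = 0.240838 * (-1.423631) = -0.342864
  p = 33/191 = 0.172775; ln(p) = -1.755765; p*ln(p) = 0.172775 * (-1.755765) = -0.303352
sum(p*ln(p)) = (-0.248937) + (-0.248937) + (-0.254900) + (-0.340589) + (-0.342864) + (-0.303352) = -1.739579
H' = -(-1.739579) = 1.739579 ≈ 1.7396

1.7396


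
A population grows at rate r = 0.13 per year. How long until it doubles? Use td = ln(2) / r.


td = ln(2) / 0.13 = 0.693147 / 0.13 = 5.33190 ≈ 5.3 years

5.3 years


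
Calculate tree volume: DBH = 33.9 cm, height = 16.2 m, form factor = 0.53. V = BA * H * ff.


(D/200)^2 = (33.9/200)^2 = 0.1695^2 = 0.02873025
BA = 3.141593 * 0.02873025 = 0.0902588 m^2
V = 0.0902588 * 16.2 * 0.53 = 0.774962 ≈ 0.775 m^3

0.775 m^3


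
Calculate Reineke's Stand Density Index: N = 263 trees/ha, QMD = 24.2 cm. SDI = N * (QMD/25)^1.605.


QMD/25 = 24.2/25 = 0.968
(0.968)^1.605 = exp(1.605 * ln(0.968)) = exp(1.605 * (-0.0325232)) = exp(-0.0521997) = 0.949139
SDI = 263 * 0.949139 = 249.624 ≈ 250

250


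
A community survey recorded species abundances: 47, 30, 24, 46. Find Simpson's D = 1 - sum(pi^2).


Total N = 47 + 30 + 24 + 46 = 147
Per-species terms:
  p = 47/147 = 0.319728; p^2 = 0.319728^2 = 0.102226
  p = 30/147 = 0.204082; p^2 = 0.204082^2 = 0.041649
  p = 24/147 = 0.163265; p^2 = 0.163265^2 = 0.026655
  p = 46/147 = 0.312925; p^2 = 0.312925^2 = 0.097922
sum(p^2) = 0.102226 + 0.041649 + 0.026655 + 0.097922 = 0.268452
D = 1 - 0.268452 = 0.731548 ≈ 0.7315

0.7315


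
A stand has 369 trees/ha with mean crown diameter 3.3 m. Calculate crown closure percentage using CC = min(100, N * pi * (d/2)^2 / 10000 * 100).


(d/2)^2 = (3.3/2)^2 = 1.65^2 = 2.7225
Crown area = 3.141593 * 2.7225 = 8.55299 m^2
N * area / 10000 * 100 = 369 * 8.55299 / 10000 * 100 = 31.5605
CC = min(100, 31.5605) = 31.5605 ≈ 31.6%

31.6%


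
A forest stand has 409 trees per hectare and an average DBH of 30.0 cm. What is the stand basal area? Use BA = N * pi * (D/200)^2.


(D/200)^2 = (30.0/200)^2 = 0.15^2 = 0.0225
Individual BA = 3.141593 * 0.0225 = 0.0706858 m^2
Stand BA = 409 * 0.0706858 = 28.9105 ≈ 28.91 m^2/ha

28.91 m^2/ha


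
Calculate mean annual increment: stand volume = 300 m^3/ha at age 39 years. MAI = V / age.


MAI = 300 / 39 = 7.6923 ≈ 7.69 m^3/ha/yr

7.69 m^3/ha/yr


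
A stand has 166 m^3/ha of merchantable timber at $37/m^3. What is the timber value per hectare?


Value = 166 * 37 = $6142/ha

$6142/ha


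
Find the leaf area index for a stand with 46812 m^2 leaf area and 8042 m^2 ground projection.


LAI = 46812 / 8042 = 5.8209 ≈ 5.82

5.82


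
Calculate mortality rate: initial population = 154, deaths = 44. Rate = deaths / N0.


Mortality rate = 44 / 154 = 0.285714 ≈ 0.2857

0.2857


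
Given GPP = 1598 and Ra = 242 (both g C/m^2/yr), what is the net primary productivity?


NPP = GPP - Ra = 1598 - 242 = 1356 g C/m^2/yr

1356 g C/m^2/yr


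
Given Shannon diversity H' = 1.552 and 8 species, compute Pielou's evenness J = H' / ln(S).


ln(8) = 2.07944
J = H' / ln(S) = 1.552 / 2.07944 = 0.746355 ≈ 0.7464

0.7464


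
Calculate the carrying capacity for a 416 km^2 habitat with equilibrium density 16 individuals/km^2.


K = 16 * 416 = 6656 individuals

6656 individuals


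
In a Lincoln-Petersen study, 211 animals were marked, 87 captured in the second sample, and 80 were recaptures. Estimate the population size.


N = M * C / R = 211 * 87 / 80 = 18357 / 80 = 229.46 ≈ 229

229 individuals


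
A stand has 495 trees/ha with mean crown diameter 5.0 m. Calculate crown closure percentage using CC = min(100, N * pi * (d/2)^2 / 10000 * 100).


(d/2)^2 = (5.0/2)^2 = 2.5^2 = 6.25
Crown area = 3.141593 * 6.25 = 19.6350 m^2
N * area / 10000 * 100 = 495 * 19.6350 / 10000 * 100 = 97.1933
CC = min(100, 97.1933) = 97.1933 ≈ 97.2%

97.2%


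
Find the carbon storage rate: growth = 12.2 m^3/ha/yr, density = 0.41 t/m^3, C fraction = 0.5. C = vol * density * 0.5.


C = 12.2 * 0.41 * 0.5 = 2.501 ≈ 2.50 t C/ha/yr

2.50 t C/ha/yr


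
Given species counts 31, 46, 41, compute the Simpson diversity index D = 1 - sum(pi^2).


Total N = 31 + 46 + 41 = 118
Per-species terms:
  p = 31/118 = 0.262712; p^2 = 0.262712^2 = 0.069018
  p = 46/118 = 0.389831; p^2 = 0.389831^2 = 0.151968
  p = 41/118 = 0.347458; p^2 = 0.347458^2 = 0.120727
sum(p^2) = 0.069018 + 0.151968 + 0.120727 = 0.341713
D = 1 - 0.341713 = 0.658287 ≈ 0.6583

0.6583


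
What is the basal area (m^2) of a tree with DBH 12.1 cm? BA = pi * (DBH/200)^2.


D/200 = 12.1/200 = 0.0605 m
(D/200)^2 = 0.0605^2 = 0.00366025
BA = 3.141593 * 0.00366025 = 0.0114990 ≈ 0.0115 m^2

0.0115 m^2


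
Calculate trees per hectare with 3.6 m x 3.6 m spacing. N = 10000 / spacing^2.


N = 10000 / 3.6^2 = 10000 / 12.96 = 771.605 ≈ 772 trees/ha

772 trees/ha


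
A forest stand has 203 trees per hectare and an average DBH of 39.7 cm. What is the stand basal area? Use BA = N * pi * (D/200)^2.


(D/200)^2 = (39.7/200)^2 = 0.1985^2 = 0.03940225
Individual BA = 3.141593 * 0.03940225 = 0.123786 m^2
Stand BA = 203 * 0.123786 = 25.1286 ≈ 25.13 m^2/ha

25.13 m^2/ha


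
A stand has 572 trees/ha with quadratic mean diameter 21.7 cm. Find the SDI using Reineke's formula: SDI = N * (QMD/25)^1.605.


QMD/25 = 21.7/25 = 0.868
(0.868)^1.605 = exp(1.605 * ln(0.868)) = exp(1.605 * (-0.141564)) = exp(-0.227210) = 0.796753
SDI = 572 * 0.796753 = 455.743 ≈ 456

456


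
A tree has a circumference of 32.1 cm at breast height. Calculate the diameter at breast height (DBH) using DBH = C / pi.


DBH = C / pi = 32.1 / 3.141593 = 10.2177 ≈ 10.22 cm

10.22 cm


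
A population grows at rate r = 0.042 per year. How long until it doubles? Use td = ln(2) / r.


td = ln(2) / 0.042 = 0.693147 / 0.042 = 16.5035 ≈ 16.5 years

16.5 years


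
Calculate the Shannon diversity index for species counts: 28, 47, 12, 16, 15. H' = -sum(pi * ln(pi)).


Total N = 28 + 47 + 12 + 16 + 15 = 118
Per-species terms:
  p = 28/118 = 0.237288; ln(p) = -1.438481; p*ln(p) = 0.237288 * (-1.438481) = -0.341334
  p = 47/118 = 0.398305; ln(p) = -0.920537; p*ln(p) = 0.398305 * (-0.920537) = -0.366654
  p = 12/118 = 0.101695; ln(p) = -2.285777; p*ln(p) = 0.101695 * (-2.285777) = -0.232452
  p = 16/118 = 0.135593; ln(p) = -1.998098; p*ln(p) = 0.135593 * (-1.998098) = -0.270928
  p = 15/118 = 0.127119; ln(p) = -2.062632; p*ln(p) = 0.127119 * (-2.062632) = -0.262200
sum(p*ln(p)) = (-0.341334) + (-0.366654) + (-0.232452) + (-0.270928) + (-0.262200) = -1.473568
H' = -(-1.473568) = 1.473568 ≈ 1.4736

1.4736


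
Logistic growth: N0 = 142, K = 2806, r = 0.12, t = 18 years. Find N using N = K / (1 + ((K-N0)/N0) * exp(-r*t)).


(K - N0)/N0 = (2806 - 142)/142 = 2664/142 = 18.7606
r*t = 0.12 * 18 = 2.16; exp(-2.16) = 0.115325
18.7606 * 0.115325 = 2.16357
1 + 2.16357 = 3.16357
N = 2806 / 3.16357 = 886.973 ≈ 887

887


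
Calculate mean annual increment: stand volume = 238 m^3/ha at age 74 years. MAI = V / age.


MAI = 238 / 74 = 3.2162 ≈ 3.22 m^3/ha/yr

3.22 m^3/ha/yr


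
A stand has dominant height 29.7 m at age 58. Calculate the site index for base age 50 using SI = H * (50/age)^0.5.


50/58 = 0.862069
(0.862069)^0.5 = 0.928477
SI = 29.7 * 0.928477 = 27.5758 ≈ 27.6 m

27.6 m


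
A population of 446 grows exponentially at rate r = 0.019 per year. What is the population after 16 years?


r*t = 0.019 * 16 = 0.304
exp(0.304) = 1.35527
N = 446 * 1.35527 = 604.450 ≈ 604

604


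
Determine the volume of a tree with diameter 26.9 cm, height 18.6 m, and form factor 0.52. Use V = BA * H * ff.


(D/200)^2 = (26.9/200)^2 = 0.1345^2 = 0.01809025
BA = 3.141593 * 0.01809025 = 0.0568322 m^2
V = 0.0568322 * 18.6 * 0.52 = 0.549681 ≈ 0.550 m^3

0.550 m^3


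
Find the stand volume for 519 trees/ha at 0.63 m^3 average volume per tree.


V_stand = 519 * 0.63 = 326.97 ≈ 327.0 m^3/ha

327.0 m^3/ha


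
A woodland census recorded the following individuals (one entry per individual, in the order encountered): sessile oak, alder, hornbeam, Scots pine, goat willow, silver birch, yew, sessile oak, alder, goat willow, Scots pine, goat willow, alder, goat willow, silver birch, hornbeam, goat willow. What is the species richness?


Total individuals logged = 17
Distinct species (count of individuals): sessile oak (2), alder (3), hornbeam (2), Scots pine (2), goat willow (5), silver birch (2), yew (1)
Species richness = number of distinct species = 7

7


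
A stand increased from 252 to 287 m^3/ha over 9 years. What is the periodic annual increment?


PAI = (V2 - V1) / period = (287 - 252) / 9 = 35 / 9 = 3.8889 ≈ 3.89 m^3/ha/yr

3.89 m^3/ha/yr


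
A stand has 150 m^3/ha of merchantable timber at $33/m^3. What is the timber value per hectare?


Value = 150 * 33 = $4950/ha

$4950/ha


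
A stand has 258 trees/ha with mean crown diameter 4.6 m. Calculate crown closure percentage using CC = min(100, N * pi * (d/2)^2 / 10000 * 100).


(d/2)^2 = (4.6/2)^2 = 2.3^2 = 5.29
Crown area = 3.141593 * 5.29 = 16.6190 m^2
N * area / 10000 * 100 = 258 * 16.6190 / 10000 * 100 = 42.8770
CC = min(100, 42.8770) = 42.8770 ≈ 42.9%

42.9%


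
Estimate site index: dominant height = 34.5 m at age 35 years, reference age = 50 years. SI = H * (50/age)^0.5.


50/35 = 1.42857
(1.42857)^0.5 = 1.19523
SI = 34.5 * 1.19523 = 41.2354 ≈ 41.2 m

41.2 m


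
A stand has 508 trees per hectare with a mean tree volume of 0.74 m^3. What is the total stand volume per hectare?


V_stand = 508 * 0.74 = 375.92 ≈ 375.9 m^3/ha

375.9 m^3/ha


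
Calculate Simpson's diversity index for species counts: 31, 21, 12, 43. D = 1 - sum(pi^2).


Total N = 31 + 21 + 12 + 43 = 107
Per-species terms:
  p = 31/107 = 0.289720; p^2 = 0.289720^2 = 0.083938
  p = 21/107 = 0.196262; p^2 = 0.196262^2 = 0.038519
  p = 12/107 = 0.112150; p^2 = 0.112150^2 = 0.012578
  p = 43/107 = 0.401869; p^2 = 0.401869^2 = 0.161499
sum(p^2) = 0.083938 + 0.038519 + 0.012578 + 0.161499 = 0.296534
D = 1 - 0.296534 = 0.703466 ≈ 0.7035

0.7035


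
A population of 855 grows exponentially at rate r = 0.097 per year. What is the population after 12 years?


r*t = 0.097 * 12 = 1.164
exp(1.164) = 3.20272
N = 855 * 3.20272 = 2738.33 ≈ 2738

2738


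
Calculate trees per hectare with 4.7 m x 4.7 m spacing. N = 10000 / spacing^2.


N = 10000 / 4.7^2 = 10000 / 22.09 = 452.694 ≈ 453 trees/ha

453 trees/ha


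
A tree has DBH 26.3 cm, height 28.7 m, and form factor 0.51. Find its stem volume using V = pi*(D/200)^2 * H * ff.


(D/200)^2 = (26.3/200)^2 = 0.1315^2 = 0.01729225
BA = 3.141593 * 0.01729225 = 0.0543252 m^2
V = 0.0543252 * 28.7 * 0.51 = 0.795158 ≈ 0.795 m^3

0.795 m^3


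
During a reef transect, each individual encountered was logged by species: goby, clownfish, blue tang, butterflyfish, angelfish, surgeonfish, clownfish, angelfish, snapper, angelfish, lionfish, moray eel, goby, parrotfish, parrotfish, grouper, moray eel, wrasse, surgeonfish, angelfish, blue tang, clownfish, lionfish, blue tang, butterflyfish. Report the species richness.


Total individuals logged = 25
Distinct species (count of individuals): goby (2), clownfish (3), blue tang (3), butterflyfish (2), angelfish (4), surgeonfish (2), snapper (1), lionfish (2), moray eel (2), parrotfish (2), grouper (1), wrasse (1)
Species richness = number of distinct species = 12

12


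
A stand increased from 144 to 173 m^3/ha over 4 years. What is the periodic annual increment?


PAI = (V2 - V1) / period = (173 - 144) / 4 = 29 / 4 = 7.25 m^3/ha/yr

7.25 m^3/ha/yr


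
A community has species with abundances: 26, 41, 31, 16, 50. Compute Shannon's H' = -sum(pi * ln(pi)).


Total N = 26 + 41 + 31 + 16 + 50 = 164
Per-species terms:
  p = 26/164 = 0.158537; ln(p) = -1.841767; p*ln(p) = 0.158537 * (-1.841767) = -0.291988
  p = 41/164 = 0.250000; ln(p) = -1.386294; p*ln(p) = 0.250000 * (-1.386294) = -0.346574
  p = 31/164 = 0.189024; ln(p) = -1.665881; p*ln(p) = 0.189024 * (-1.665881) = -0.314891
  p = 16/164 = 0.097561; ln(p) = -2.327277; p*ln(p) = 0.097561 * (-2.327277) = -0.227051
  p = 50/164 = 0.304878; ln(p) = -1.187844; p*ln(p) = 0.304878 * (-1.187844) = -0.362148
sum(p*ln(p)) = (-0.291988) + (-0.346574) + (-0.314891) + (-0.227051) + (-0.362148) = -1.542652
H' = -(-1.542652) = 1.542652 ≈ 1.5427

1.5427


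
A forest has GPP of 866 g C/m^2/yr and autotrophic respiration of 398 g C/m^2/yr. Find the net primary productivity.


NPP = GPP - Ra = 866 - 398 = 468 g C/m^2/yr

468 g C/m^2/yr


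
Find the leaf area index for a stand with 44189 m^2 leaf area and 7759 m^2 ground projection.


LAI = 44189 / 7759 = 5.6952 ≈ 5.70

5.70


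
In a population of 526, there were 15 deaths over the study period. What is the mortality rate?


Mortality rate = 15 / 526 = 0.028517 ≈ 0.0285

0.0285


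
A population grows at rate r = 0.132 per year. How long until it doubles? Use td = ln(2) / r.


td = ln(2) / 0.132 = 0.693147 / 0.132 = 5.25111 ≈ 5.3 years

5.3 years


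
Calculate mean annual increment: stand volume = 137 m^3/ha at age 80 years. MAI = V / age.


MAI = 137 / 80 = 1.7125 ≈ 1.71 m^3/ha/yr

1.71 m^3/ha/yr


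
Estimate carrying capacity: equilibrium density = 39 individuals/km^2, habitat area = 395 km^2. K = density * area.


K = 39 * 395 = 15405 individuals

15405 individuals


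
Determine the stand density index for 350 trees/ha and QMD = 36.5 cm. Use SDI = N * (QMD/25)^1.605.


QMD/25 = 36.5/25 = 1.46
(1.46)^1.605 = exp(1.605 * ln(1.46)) = exp(1.605 * 0.378436) = exp(0.607390) = 1.83563
SDI = 350 * 1.83563 = 642.471 ≈ 642

642


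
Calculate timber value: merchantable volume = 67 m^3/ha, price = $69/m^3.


Value = 67 * 69 = $4623/ha

$4623/ha


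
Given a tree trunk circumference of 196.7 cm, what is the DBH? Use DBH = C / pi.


DBH = C / pi = 196.7 / 3.141593 = 62.6115 ≈ 62.61 cm

62.61 cm


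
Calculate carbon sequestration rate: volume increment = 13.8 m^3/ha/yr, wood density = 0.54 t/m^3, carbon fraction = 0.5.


C = 13.8 * 0.54 * 0.5 = 3.726 ≈ 3.73 t C/ha/yr

3.73 t C/ha/yr


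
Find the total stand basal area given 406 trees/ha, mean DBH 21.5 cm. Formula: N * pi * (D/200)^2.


(D/200)^2 = (21.5/200)^2 = 0.1075^2 = 0.01155625
Individual BA = 3.141593 * 0.01155625 = 0.0363050 m^2
Stand BA = 406 * 0.0363050 = 14.7398 ≈ 14.74 m^2/ha

14.74 m^2/ha


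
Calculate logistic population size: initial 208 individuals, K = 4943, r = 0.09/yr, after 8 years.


(K - N0)/N0 = (4943 - 208)/208 = 4735/208 = 22.7644
r*t = 0.09 * 8 = 0.72; exp(-0.72) = 0.486752
22.7644 * 0.486752 = 11.0806
1 + 11.0806 = 12.0806
N = 4943 / 12.0806 = 409.168 ≈ 409

409


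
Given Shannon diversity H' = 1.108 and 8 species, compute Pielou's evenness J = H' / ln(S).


ln(8) = 2.07944
J = H' / ln(S) = 1.108 / 2.07944 = 0.532836 ≈ 0.5328

0.5328


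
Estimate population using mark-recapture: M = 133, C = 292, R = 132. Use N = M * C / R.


N = M * C / R = 133 * 292 / 132 = 38836 / 132 = 294.21 ≈ 294

294 individuals


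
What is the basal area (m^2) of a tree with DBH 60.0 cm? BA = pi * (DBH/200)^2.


D/200 = 60.0/200 = 0.3 m
(D/200)^2 = 0.3^2 = 0.09
BA = 3.141593 * 0.09 = 0.282743 ≈ 0.2827 m^2

0.2827 m^2


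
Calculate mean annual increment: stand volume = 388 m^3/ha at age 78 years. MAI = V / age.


MAI = 388 / 78 = 4.9744 ≈ 4.97 m^3/ha/yr

4.97 m^3/ha/yr


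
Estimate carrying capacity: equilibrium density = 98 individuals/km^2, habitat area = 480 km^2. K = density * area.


K = 98 * 480 = 47040 individuals

47040 individuals


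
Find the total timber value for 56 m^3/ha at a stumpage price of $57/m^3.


Value = 56 * 57 = $3192/ha

$3192/ha


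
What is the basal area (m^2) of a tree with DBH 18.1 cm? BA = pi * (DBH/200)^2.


D/200 = 18.1/200 = 0.0905 m
(D/200)^2 = 0.0905^2 = 0.00819025
BA = 3.141593 * 0.00819025 = 0.0257304 ≈ 0.0257 m^2

0.0257 m^2


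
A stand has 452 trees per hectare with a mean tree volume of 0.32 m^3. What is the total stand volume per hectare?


V_stand = 452 * 0.32 = 144.64 ≈ 144.6 m^3/ha

144.6 m^3/ha


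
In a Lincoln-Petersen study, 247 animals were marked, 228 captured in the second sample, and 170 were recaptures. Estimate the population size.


N = M * C / R = 247 * 228 / 170 = 56316 / 170 = 331.27 ≈ 331

331 individuals


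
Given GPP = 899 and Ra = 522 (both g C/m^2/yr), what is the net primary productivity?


NPP = GPP - Ra = 899 - 522 = 377 g C/m^2/yr

377 g C/m^2/yr


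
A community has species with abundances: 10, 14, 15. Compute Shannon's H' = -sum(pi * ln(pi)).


Total N = 10 + 14 + 15 = 39
Per-species terms:
  p = 10/39 = 0.256410; ln(p) = -1.360978; p*ln(p) = 0.256410 * (-1.360978) = -0.348968
  p = 14/39 = 0.358974; ln(p) = -1.024505; p*ln(p) = 0.358974 * (-1.024505) = -0.367771
  p = 15/39 = 0.384615; ln(p) = -0.955512; p*ln(p) = 0.384615 * (-0.955512) = -0.367504
sum(p*ln(p)) = (-0.348968) + (-0.367771) + (-0.367504) = -1.084243
H' = -(-1.084243) = 1.084243 ≈ 1.0842

1.0842


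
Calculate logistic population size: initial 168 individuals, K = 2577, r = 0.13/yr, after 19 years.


(K - N0)/N0 = (2577 - 168)/168 = 2409/168 = 14.3393
r*t = 0.13 * 19 = 2.47; exp(-2.47) = 0.0845849
14.3393 * 0.0845849 = 1.21289
1 + 1.21289 = 2.21289
N = 2577 / 2.21289 = 1164.54 ≈ 1165

1165


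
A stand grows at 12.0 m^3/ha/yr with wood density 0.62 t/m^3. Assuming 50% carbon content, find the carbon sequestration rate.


C = 12.0 * 0.62 * 0.5 = 3.72 t C/ha/yr

3.72 t C/ha/yr


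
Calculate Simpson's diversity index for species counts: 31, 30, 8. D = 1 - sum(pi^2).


Total N = 31 + 30 + 8 = 69
Per-species terms:
  p = 31/69 = 0.449275; p^2 = 0.449275^2 = 0.201848
  p = 30/69 = 0.434783; p^2 = 0.434783^2 = 0.189036
  p = 8/69 = 0.115942; p^2 = 0.115942^2 = 0.013443
sum(p^2) = 0.201848 + 0.189036 + 0.013443 = 0.404327
D = 1 - 0.404327 = 0.595673 ≈ 0.5957

0.5957


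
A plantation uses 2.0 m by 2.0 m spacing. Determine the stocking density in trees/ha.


N = 10000 / 2.0^2 = 10000 / 4 = 2500.00 ≈ 2500 trees/ha

2500 trees/ha


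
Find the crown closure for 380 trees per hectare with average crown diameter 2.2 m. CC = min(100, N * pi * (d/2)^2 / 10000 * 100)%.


(d/2)^2 = (2.2/2)^2 = 1.1^2 = 1.21
Crown area = 3.141593 * 1.21 = 3.80133 m^2
N * area / 10000 * 100 = 380 * 3.80133 / 10000 * 100 = 14.4451
CC = min(100, 14.4451) = 14.4451 ≈ 14.4%

14.4%


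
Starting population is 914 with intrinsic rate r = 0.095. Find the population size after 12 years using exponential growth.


r*t = 0.095 * 12 = 1.14
exp(1.14) = 3.12677
N = 914 * 3.12677 = 2857.87 ≈ 2858

2858


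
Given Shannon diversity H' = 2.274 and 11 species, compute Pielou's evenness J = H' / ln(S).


ln(11) = 2.39790
J = H' / ln(S) = 2.274 / 2.39790 = 0.948330 ≈ 0.9483

0.9483


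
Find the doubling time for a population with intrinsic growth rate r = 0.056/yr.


td = ln(2) / 0.056 = 0.693147 / 0.056 = 12.3776 ≈ 12.4 years

12.4 years


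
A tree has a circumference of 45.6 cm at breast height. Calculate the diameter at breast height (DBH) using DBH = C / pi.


DBH = C / pi = 45.6 / 3.141593 = 14.5149 ≈ 14.51 cm

14.51 cm


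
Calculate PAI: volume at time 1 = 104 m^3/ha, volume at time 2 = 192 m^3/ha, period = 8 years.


PAI = (V2 - V1) / period = (192 - 104) / 8 = 88 / 8 = 11.00 m^3/ha/yr

11.00 m^3/ha/yr


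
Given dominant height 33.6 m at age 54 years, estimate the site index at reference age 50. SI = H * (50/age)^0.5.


50/54 = 0.925926
(0.925926)^0.5 = 0.962250
SI = 33.6 * 0.962250 = 32.3316 ≈ 32.3 m

32.3 m


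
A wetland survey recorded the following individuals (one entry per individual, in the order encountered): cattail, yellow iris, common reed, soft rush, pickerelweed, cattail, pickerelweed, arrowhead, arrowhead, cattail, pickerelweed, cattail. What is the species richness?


Total individuals logged = 12
Distinct species (count of individuals): cattail (4), yellow iris (1), common reed (1), soft rush (1), pickerelweed (3), arrowhead (2)
Species richness = number of distinct species = 6

6


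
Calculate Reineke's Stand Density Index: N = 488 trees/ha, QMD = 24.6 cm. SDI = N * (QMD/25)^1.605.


QMD/25 = 24.6/25 = 0.984
(0.984)^1.605 = exp(1.605 * ln(0.984)) = exp(1.605 * (-0.0161294)) = exp(-0.0258877) = 0.974445
SDI = 488 * 0.974445 = 475.529 ≈ 476

476


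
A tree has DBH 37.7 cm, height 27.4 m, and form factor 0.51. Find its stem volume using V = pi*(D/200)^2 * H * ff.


(D/200)^2 = (37.7/200)^2 = 0.1885^2 = 0.03553225
BA = 3.141593 * 0.03553225 = 0.111628 m^2
V = 0.111628 * 27.4 * 0.51 = 1.55989 ≈ 1.560 m^3

1.560 m^3


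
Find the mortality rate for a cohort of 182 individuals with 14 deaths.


Mortality rate = 14 / 182 = 0.076923 ≈ 0.0769

0.0769


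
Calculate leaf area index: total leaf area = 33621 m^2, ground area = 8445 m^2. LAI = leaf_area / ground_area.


LAI = 33621 / 8445 = 3.9812 ≈ 3.98

3.98


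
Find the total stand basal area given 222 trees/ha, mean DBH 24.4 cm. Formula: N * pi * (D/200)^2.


(D/200)^2 = (24.4/200)^2 = 0.122^2 = 0.014884
Individual BA = 3.141593 * 0.014884 = 0.0467595 m^2
Stand BA = 222 * 0.0467595 = 10.3806 ≈ 10.38 m^2/ha

10.38 m^2/ha


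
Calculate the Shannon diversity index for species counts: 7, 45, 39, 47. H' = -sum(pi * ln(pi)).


Total N = 7 + 45 + 39 + 47 = 138
Per-species terms:
  p = 7/138 = 0.050725; ln(p) = -2.981336; p*ln(p) = 0.050725 * (-2.981336) = -0.151228
  p = 45/138 = 0.326087; ln(p) = -1.120591; p*ln(p) = 0.326087 * (-1.120591) = -0.365410
  p = 39/138 = 0.282609; ln(p) = -1.263691; p*ln(p) = 0.282609 * (-1.263691) = -0.357130
  p = 47/138 = 0.340580; ln(p) = -1.077105; p*ln(p) = 0.340580 * (-1.077105) = -0.366840
sum(p*ln(p)) = (-0.151228) + (-0.365410) + (-0.357130) + (-0.366840) = -1.240608
H' = -(-1.240608) = 1.240608 ≈ 1.2406

1.2406


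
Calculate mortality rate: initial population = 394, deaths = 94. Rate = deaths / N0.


Mortality rate = 94 / 394 = 0.238579 ≈ 0.2386

0.2386


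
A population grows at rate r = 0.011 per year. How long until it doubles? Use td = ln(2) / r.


td = ln(2) / 0.011 = 0.693147 / 0.011 = 63.0134 ≈ 63.0 years

63.0 years


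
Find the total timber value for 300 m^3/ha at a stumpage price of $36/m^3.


Value = 300 * 36 = $10800/ha

$10800/ha


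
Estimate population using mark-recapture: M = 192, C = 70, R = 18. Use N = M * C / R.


N = M * C / R = 192 * 70 / 18 = 13440 / 18 = 746.67 ≈ 747

747 individuals


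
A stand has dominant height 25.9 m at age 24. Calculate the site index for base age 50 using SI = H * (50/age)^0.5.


50/24 = 2.08333
(2.08333)^0.5 = 1.44337
SI = 25.9 * 1.44337 = 37.3833 ≈ 37.4 m

37.4 m


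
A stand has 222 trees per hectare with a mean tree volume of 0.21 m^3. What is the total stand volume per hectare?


V_stand = 222 * 0.21 = 46.62 ≈ 46.6 m^3/ha

46.6 m^3/ha


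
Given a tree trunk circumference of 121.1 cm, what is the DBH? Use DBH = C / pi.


DBH = C / pi = 121.1 / 3.141593 = 38.5473 ≈ 38.55 cm

38.55 cm


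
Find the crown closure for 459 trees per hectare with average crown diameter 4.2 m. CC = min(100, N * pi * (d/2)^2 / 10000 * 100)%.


(d/2)^2 = (4.2/2)^2 = 2.1^2 = 4.41
Crown area = 3.141593 * 4.41 = 13.8544 m^2
N * area / 10000 * 100 = 459 * 13.8544 / 10000 * 100 = 63.5917
CC = min(100, 63.5917) = 63.5917 ≈ 63.6%

63.6%


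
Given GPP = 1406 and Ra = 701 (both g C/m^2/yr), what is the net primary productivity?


NPP = GPP - Ra = 1406 - 701 = 705 g C/m^2/yr

705 g C/m^2/yr


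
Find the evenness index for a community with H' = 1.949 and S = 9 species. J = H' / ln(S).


ln(9) = 2.19722
J = H' / ln(S) = 1.949 / 2.19722 = 0.887030 ≈ 0.8870

0.8870


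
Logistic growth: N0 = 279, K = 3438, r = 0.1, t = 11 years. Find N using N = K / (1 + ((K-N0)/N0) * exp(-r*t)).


(K - N0)/N0 = (3438 - 279)/279 = 3159/279 = 11.3226
r*t = 0.1 * 11 = 1.1; exp(-1.1) = 0.332871
11.3226 * 0.332871 = 3.76897
1 + 3.76897 = 4.76897
N = 3438 / 4.76897 = 720.910 ≈ 721

721


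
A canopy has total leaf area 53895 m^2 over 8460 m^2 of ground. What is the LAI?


LAI = 53895 / 8460 = 6.3706 ≈ 6.37

6.37


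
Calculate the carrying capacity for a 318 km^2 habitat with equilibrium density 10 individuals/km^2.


K = 10 * 318 = 3180 individuals

3180 individuals


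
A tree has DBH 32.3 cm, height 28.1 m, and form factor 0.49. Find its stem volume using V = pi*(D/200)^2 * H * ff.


(D/200)^2 = (32.3/200)^2 = 0.1615^2 = 0.02608225
BA = 3.141593 * 0.02608225 = 0.0819398 m^2
V = 0.0819398 * 28.1 * 0.49 = 1.12823 ≈ 1.128 m^3

1.128 m^3


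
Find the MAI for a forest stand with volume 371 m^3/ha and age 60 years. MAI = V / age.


MAI = 371 / 60 = 6.1833 ≈ 6.18 m^3/ha/yr

6.18 m^3/ha/yr


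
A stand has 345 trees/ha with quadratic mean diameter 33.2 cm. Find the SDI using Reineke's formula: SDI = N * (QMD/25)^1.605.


QMD/25 = 33.2/25 = 1.328
(1.328)^1.605 = exp(1.605 * ln(1.328)) = exp(1.605 * 0.283674) = exp(0.455297) = 1.57664
SDI = 345 * 1.57664 = 543.941 ≈ 544

544


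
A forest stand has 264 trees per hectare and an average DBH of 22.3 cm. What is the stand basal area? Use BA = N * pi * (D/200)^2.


(D/200)^2 = (22.3/200)^2 = 0.1115^2 = 0.01243225
Individual BA = 3.141593 * 0.01243225 = 0.0390571 m^2
Stand BA = 264 * 0.0390571 = 10.3111 ≈ 10.31 m^2/ha

10.31 m^2/ha


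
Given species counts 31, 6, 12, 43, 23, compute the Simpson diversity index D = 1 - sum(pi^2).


Total N = 31 + 6 + 12 + 43 + 23 = 115
Per-species terms:
  p = 31/115 = 0.269565; p^2 = 0.269565^2 = 0.072665
  p = 6/115 = 0.052174; p^2 = 0.052174^2 = 0.002722
  p = 12/115 = 0.104348; p^2 = 0.104348^2 = 0.010889
  p = 43/115 = 0.373913; p^2 = 0.373913^2 = 0.139811
  p = 23/115 = 0.200000; p^2 = 0.200000^2 = 0.040000
sum(p^2) = 0.072665 + 0.002722 + 0.010889 + 0.139811 + 0.040000 = 0.266087
D = 1 - 0.266087 = 0.733913 ≈ 0.7339

0.7339


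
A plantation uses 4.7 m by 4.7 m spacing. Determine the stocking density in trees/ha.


N = 10000 / 4.7^2 = 10000 / 22.09 = 452.694 ≈ 453 trees/ha

453 trees/ha


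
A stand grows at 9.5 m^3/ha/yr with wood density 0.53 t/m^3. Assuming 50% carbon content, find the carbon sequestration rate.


C = 9.5 * 0.53 * 0.5 = 2.5175 ≈ 2.52 t C/ha/yr

2.52 t C/ha/yr


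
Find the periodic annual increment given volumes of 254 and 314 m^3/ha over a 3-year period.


PAI = (V2 - V1) / period = (314 - 254) / 3 = 60 / 3 = 20.00 m^3/ha/yr

20.00 m^3/ha/yr


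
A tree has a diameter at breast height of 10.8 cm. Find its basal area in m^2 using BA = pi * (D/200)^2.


D/200 = 10.8/200 = 0.054 m
(D/200)^2 = 0.054^2 = 0.002916
BA = 3.141593 * 0.002916 = 0.00916089 ≈ 0.0092 m^2

0.0092 m^2


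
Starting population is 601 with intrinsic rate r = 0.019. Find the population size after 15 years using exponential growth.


r*t = 0.019 * 15 = 0.285
exp(0.285) = 1.32976
N = 601 * 1.32976 = 799.186 ≈ 799

799


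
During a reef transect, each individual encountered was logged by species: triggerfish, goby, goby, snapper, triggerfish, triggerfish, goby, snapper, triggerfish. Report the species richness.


Total individuals logged = 9
Distinct species (count of individuals): triggerfish (4), goby (3), snapper (2)
Species richness = number of distinct species = 3

3
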